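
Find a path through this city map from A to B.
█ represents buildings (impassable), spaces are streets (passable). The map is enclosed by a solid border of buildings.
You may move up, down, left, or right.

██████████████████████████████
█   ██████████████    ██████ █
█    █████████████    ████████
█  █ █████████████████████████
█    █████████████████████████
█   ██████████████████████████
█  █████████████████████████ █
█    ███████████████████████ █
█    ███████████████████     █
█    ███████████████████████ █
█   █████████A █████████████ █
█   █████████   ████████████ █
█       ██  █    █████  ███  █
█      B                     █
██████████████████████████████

Finding the shortest path from A to B:
Movement: cardinal only
Path length: 9 steps
Directions: down → down → down → left → left → left → left → left → left

Solution:

██████████████████████████████
█   ██████████████    ██████ █
█    █████████████    ████████
█  █ █████████████████████████
█    █████████████████████████
█   ██████████████████████████
█  █████████████████████████ █
█    ███████████████████████ █
█    ███████████████████     █
█    ███████████████████████ █
█   █████████A █████████████ █
█   █████████↓  ████████████ █
█       ██  █↓   █████  ███  █
█      B←←←←←↲               █
██████████████████████████████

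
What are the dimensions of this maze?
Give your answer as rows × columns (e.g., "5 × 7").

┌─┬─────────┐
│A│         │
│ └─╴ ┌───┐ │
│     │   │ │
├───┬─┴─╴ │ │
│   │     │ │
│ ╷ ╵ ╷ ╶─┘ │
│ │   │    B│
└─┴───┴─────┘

Counting the maze dimensions:
Rows (vertical): 4
Columns (horizontal): 6
Dimensions: 4 × 6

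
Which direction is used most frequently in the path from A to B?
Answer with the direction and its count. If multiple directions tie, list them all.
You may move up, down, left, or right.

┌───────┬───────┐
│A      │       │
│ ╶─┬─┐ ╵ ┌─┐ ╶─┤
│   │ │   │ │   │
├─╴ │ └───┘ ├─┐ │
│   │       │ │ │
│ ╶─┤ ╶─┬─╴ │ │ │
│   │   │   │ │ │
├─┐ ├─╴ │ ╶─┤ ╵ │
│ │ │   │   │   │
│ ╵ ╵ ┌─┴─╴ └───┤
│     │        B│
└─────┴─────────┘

Directions: down, right, down, left, down, right, down, down, right, up, right, up, left, up, right, right, right, down, left, down, right, down, right, right
Counts: {'down': 8, 'right': 10, 'left': 3, 'up': 3}
Most common: right (10 times)

Solution:

┌───────┬───────┐
│A      │       │
│ ╶─┬─┐ ╵ ┌─┐ ╶─┤
│↳ ↓│ │   │ │   │
├─╴ │ └───┘ ├─┐ │
│↓ ↲│↱ → → ↓│ │ │
│ ╶─┤ ╶─┬─╴ │ │ │
│↳ ↓│↑ ↰│↓ ↲│ │ │
├─┐ ├─╴ │ ╶─┤ ╵ │
│ │↓│↱ ↑│↳ ↓│   │
│ ╵ ╵ ┌─┴─╴ └───┤
│  ↳ ↑│    ↳ → B│
└─────┴─────────┘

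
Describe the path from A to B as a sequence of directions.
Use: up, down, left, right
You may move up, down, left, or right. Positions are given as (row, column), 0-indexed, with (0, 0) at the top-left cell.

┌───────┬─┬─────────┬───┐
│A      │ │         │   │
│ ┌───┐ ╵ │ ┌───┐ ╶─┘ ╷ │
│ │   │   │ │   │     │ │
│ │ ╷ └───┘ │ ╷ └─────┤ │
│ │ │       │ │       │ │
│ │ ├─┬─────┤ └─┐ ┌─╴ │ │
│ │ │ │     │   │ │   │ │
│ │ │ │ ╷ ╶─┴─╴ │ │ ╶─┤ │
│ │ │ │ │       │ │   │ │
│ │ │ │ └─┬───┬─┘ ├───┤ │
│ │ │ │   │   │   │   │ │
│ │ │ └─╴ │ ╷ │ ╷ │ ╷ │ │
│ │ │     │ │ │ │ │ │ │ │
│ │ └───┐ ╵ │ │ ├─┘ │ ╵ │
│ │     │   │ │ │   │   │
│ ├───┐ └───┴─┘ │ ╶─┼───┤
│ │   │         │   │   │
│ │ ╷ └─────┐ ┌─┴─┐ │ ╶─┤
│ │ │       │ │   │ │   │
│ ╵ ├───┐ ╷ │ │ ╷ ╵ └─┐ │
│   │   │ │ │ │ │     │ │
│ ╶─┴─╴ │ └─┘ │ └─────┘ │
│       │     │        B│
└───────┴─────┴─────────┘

Finding the path and converting it to directions:
Path through cells: (0,0) → (1,0) → (2,0) → (3,0) → (4,0) → (5,0) → (6,0) → (7,0) → (8,0) → (9,0) → (10,0) → (10,1) → (9,1) → (8,1) → (8,2) → (9,2) → (9,3) → (9,4) → (10,4) → (11,4) → (11,5) → (11,6) → (10,6) → (9,6) → (8,6) → (8,5) → (8,4) → (8,3) → (7,3) → (7,2) → (7,1) → (6,1) → (5,1) → (4,1) → (3,1) → (2,1) → (1,1) → (1,2) → (2,2) → (2,3) → (2,4) → (2,5) → (1,5) → (0,5) → (0,6) → (0,7) → (0,8) → (1,8) → (1,9) → (1,10) → (0,10) → (0,11) → (1,11) → (2,11) → (3,11) → (4,11) → (5,11) → (6,11) → (7,11) → (7,10) → (6,10) → (5,10) → (5,9) → (6,9) → (7,9) → (7,8) → (8,8) → (8,9) → (9,9) → (10,9) → (10,8) → (9,8) → (9,7) → (10,7) → (11,7) → (11,8) → (11,9) → (11,10) → (11,11)
Directions: down, down, down, down, down, down, down, down, down, down, right, up, up, right, down, right, right, down, down, right, right, up, up, up, left, left, left, up, left, left, up, up, up, up, up, up, right, down, right, right, right, up, up, right, right, right, down, right, right, up, right, down, down, down, down, down, down, down, left, up, up, left, down, down, left, down, right, down, down, left, up, left, down, down, right, right, right, right

Solution:

┌───────┬─┬─────────┬───┐
│A      │ │↱ → → ↓  │↱ ↓│
│ ┌───┐ ╵ │ ┌───┐ ╶─┘ ╷ │
│↓│↱ ↓│   │↑│   │↳ → ↑│↓│
│ │ ╷ └───┘ │ ╷ └─────┤ │
│↓│↑│↳ → → ↑│ │       │↓│
│ │ ├─┬─────┤ └─┐ ┌─╴ │ │
│↓│↑│ │     │   │ │   │↓│
│ │ │ │ ╷ ╶─┴─╴ │ │ ╶─┤ │
│↓│↑│ │ │       │ │   │↓│
│ │ │ │ └─┬───┬─┘ ├───┤ │
│↓│↑│ │   │   │   │↓ ↰│↓│
│ │ │ └─╴ │ ╷ │ ╷ │ ╷ │ │
│↓│↑│     │ │ │ │ │↓│↑│↓│
│ │ └───┐ ╵ │ │ ├─┘ │ ╵ │
│↓│↑ ← ↰│   │ │ │↓ ↲│↑ ↲│
│ ├───┐ └───┴─┘ │ ╶─┼───┤
│↓│↱ ↓│↑ ← ← ↰  │↳ ↓│   │
│ │ ╷ └─────┐ ┌─┴─┐ │ ╶─┤
│↓│↑│↳ → ↓  │↑│↓ ↰│↓│   │
│ ╵ ├───┐ ╷ │ │ ╷ ╵ └─┐ │
│↳ ↑│   │↓│ │↑│↓│↑ ↲  │ │
│ ╶─┴─╴ │ └─┘ │ └─────┘ │
│       │↳ → ↑│↳ → → → B│
└───────┴─────┴─────────┘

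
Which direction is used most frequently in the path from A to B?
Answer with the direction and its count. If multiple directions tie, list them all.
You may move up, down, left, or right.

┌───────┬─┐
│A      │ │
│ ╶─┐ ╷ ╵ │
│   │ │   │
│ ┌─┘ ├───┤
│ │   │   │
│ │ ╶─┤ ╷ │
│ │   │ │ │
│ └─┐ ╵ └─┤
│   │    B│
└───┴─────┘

Directions: right, right, down, down, left, down, right, down, right, right
Counts: {'right': 5, 'down': 4, 'left': 1}
Most common: right (5 times)

Solution:

┌───────┬─┐
│A → ↓  │ │
│ ╶─┐ ╷ ╵ │
│   │↓│   │
│ ┌─┘ ├───┤
│ │↓ ↲│   │
│ │ ╶─┤ ╷ │
│ │↳ ↓│ │ │
│ └─┐ ╵ └─┤
│   │↳ → B│
└───┴─────┘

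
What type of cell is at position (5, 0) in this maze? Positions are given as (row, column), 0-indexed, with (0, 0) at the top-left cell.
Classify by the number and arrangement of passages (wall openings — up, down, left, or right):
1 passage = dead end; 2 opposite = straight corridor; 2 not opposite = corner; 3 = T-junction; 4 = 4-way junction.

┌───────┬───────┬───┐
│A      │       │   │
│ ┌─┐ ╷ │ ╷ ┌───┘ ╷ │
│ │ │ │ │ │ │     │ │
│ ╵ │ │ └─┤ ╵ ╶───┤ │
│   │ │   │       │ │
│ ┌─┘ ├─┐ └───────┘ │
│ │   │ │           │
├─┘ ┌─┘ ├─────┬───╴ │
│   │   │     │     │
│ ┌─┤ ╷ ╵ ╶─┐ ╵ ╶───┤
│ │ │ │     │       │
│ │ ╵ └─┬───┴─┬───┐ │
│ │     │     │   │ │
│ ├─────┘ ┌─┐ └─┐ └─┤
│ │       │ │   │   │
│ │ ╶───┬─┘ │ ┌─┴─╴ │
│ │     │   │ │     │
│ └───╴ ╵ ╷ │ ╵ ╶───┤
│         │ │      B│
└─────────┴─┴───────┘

Checking cell at (5, 0):
Number of passages: 2
Cell type: straight corridor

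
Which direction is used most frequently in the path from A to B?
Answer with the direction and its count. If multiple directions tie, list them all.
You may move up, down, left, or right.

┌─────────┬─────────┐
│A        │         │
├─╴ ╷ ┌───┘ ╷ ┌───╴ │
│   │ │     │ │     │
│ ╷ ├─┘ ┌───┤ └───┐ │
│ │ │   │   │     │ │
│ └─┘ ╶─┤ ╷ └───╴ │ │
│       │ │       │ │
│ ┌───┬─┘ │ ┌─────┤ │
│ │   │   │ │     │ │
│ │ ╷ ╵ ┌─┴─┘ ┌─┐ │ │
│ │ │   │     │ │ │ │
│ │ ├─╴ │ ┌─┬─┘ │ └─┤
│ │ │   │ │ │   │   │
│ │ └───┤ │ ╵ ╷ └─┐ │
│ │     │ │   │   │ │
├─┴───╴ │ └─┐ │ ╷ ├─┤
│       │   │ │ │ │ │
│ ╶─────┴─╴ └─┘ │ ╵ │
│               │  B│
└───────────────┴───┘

Directions: right, down, left, down, down, right, right, up, right, up, right, right, up, right, down, down, right, right, down, left, left, left, up, left, down, down, left, down, left, up, left, down, down, down, right, right, down, left, left, left, down, right, right, right, right, right, right, right, up, up, right, down, down, right
Counts: {'right': 20, 'down': 16, 'left': 11, 'up': 7}
Most common: right (20 times)

Solution:

┌─────────┬─────────┐
│A ↓      │↱ ↓      │
├─╴ ╷ ┌───┘ ╷ ┌───╴ │
│↓ ↲│ │↱ → ↑│↓│     │
│ ╷ ├─┘ ┌───┤ └───┐ │
│↓│ │↱ ↑│↓ ↰│↳ → ↓│ │
│ └─┘ ╶─┤ ╷ └───╴ │ │
│↳ → ↑  │↓│↑ ← ← ↲│ │
│ ┌───┬─┘ │ ┌─────┤ │
│ │↓ ↰│↓ ↲│ │     │ │
│ │ ╷ ╵ ┌─┴─┘ ┌─┐ │ │
│ │↓│↑ ↲│     │ │ │ │
│ │ ├─╴ │ ┌─┬─┘ │ └─┤
│ │↓│   │ │ │   │   │
│ │ └───┤ │ ╵ ╷ └─┐ │
│ │↳ → ↓│ │   │↱ ↓│ │
├─┴───╴ │ └─┐ │ ╷ ├─┤
│↓ ← ← ↲│   │ │↑│↓│ │
│ ╶─────┴─╴ └─┘ │ ╵ │
│↳ → → → → → → ↑│↳ B│
└───────────────┴───┘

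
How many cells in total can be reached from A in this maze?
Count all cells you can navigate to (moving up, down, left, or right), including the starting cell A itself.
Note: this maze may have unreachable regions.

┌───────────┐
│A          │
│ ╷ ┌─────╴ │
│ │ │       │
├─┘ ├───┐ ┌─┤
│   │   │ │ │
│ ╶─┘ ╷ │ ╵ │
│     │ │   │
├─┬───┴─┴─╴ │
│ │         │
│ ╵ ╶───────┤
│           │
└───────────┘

Using BFS/flood-fill to find all reachable cells from A:
Maze size: 6 × 6 = 36 total cells
All cells are reachable — the maze is fully connected.
Reachable cells: 36

Reachable region (· marks reachable cells):

┌───────────┐
│A · · · · ·│
│ ╷ ┌─────╴ │
│·│·│· · · ·│
├─┘ ├───┐ ┌─┤
│· ·│· ·│·│·│
│ ╶─┘ ╷ │ ╵ │
│· · ·│·│· ·│
├─┬───┴─┴─╴ │
│·│· · · · ·│
│ ╵ ╶───────┤
│· · · · · ·│
└───────────┘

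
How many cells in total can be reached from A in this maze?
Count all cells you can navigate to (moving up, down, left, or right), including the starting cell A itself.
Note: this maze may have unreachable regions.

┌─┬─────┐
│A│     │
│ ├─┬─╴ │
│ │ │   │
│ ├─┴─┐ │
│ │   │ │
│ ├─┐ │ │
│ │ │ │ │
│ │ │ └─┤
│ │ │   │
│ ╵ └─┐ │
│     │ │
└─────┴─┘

Using BFS/flood-fill to find all reachable cells from A:
Maze size: 6 × 4 = 24 total cells
14 cell(s) are walled off and cannot be reached from A.
Reachable cells: 10

Reachable region (· marks reachable cells):

┌─┬─────┐
│A│     │
│ ├─┬─╴ │
│·│ │   │
│ ├─┴─┐ │
│·│   │ │
│ ├─┐ │ │
│·│·│ │ │
│ │ │ └─┤
│·│·│   │
│ ╵ └─┐ │
│· · ·│ │
└─────┴─┘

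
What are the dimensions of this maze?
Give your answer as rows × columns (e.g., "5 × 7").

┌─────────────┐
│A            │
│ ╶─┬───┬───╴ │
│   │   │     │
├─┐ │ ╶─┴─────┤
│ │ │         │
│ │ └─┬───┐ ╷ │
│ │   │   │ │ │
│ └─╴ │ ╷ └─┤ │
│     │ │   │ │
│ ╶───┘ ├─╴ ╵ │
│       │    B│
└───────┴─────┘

Counting the maze dimensions:
Rows (vertical): 6
Columns (horizontal): 7
Dimensions: 6 × 7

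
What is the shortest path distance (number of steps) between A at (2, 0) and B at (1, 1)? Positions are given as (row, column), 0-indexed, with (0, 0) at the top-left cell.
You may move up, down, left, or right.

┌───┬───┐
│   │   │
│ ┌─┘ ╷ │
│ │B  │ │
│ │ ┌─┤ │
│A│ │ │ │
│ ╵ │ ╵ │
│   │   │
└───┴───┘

Finding path from (2, 0) to (1, 1):
Path: (2,0) → (3,0) → (3,1) → (2,1) → (1,1)
Distance: 4 steps

Solution:

┌───┬───┐
│   │   │
│ ┌─┘ ╷ │
│ │B  │ │
│ │ ┌─┤ │
│A│↑│ │ │
│ ╵ │ ╵ │
│↳ ↑│   │
└───┴───┘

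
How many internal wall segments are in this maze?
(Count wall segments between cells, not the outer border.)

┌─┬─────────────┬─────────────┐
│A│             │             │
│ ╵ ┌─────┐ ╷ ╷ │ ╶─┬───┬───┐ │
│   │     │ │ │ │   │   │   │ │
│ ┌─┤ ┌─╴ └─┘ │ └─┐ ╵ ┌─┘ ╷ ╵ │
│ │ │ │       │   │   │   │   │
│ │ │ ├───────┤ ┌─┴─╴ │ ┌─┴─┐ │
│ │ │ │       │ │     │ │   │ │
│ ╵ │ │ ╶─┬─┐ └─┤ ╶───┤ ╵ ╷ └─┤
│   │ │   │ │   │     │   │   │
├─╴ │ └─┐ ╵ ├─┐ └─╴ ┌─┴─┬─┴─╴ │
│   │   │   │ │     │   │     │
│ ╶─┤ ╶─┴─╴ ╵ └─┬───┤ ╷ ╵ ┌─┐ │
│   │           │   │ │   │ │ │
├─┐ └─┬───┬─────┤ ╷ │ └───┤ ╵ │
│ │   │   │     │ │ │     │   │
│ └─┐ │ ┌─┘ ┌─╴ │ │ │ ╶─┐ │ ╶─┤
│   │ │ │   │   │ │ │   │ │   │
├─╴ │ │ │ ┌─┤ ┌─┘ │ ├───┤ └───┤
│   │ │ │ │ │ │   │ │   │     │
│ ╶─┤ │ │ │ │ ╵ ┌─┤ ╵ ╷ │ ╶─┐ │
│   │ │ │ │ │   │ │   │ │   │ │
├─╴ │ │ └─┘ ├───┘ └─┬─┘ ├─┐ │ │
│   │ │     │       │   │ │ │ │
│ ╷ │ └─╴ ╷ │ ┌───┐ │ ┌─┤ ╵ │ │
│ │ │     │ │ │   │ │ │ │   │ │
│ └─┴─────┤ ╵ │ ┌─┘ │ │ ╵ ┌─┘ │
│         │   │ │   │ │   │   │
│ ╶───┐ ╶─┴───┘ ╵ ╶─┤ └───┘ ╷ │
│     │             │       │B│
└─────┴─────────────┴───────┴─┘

Counting internal wall segments:
Total internal walls: 196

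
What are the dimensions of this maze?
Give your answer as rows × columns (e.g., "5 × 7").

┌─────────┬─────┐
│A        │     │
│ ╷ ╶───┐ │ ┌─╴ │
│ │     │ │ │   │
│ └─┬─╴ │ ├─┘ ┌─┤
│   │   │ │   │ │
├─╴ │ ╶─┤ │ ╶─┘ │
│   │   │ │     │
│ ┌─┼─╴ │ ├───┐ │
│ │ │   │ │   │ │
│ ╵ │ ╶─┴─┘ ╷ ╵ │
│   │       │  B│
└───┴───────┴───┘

Counting the maze dimensions:
Rows (vertical): 6
Columns (horizontal): 8
Dimensions: 6 × 8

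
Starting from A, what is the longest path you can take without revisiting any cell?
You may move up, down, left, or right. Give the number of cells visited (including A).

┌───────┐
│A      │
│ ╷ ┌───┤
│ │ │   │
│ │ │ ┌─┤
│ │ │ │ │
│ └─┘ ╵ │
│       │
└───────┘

Finding longest simple path using DFS:
Start: (0, 0)
Longest path visits 9 cells
Path: A → down → down → down → right → right → up → up → right

Solution:

┌───────┐
│A      │
│ ╷ ┌───┤
│↓│ │↱ B│
│ │ │ ┌─┤
│↓│ │↑│ │
│ └─┘ ╵ │
│↳ → ↑  │
└───────┘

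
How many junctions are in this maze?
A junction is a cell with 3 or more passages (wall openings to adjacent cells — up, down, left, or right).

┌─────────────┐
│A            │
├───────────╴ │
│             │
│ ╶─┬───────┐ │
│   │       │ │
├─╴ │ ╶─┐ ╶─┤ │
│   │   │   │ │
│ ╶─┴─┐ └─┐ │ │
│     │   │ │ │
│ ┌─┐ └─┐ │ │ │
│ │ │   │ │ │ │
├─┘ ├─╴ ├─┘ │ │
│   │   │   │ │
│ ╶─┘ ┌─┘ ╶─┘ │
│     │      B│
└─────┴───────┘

Checking each cell for number of passages:

Junctions found (3+ passages):
  (1, 6): 3 passages
  (2, 4): 3 passages
  (4, 0): 3 passages
  (7, 4): 3 passages
Total junctions: 4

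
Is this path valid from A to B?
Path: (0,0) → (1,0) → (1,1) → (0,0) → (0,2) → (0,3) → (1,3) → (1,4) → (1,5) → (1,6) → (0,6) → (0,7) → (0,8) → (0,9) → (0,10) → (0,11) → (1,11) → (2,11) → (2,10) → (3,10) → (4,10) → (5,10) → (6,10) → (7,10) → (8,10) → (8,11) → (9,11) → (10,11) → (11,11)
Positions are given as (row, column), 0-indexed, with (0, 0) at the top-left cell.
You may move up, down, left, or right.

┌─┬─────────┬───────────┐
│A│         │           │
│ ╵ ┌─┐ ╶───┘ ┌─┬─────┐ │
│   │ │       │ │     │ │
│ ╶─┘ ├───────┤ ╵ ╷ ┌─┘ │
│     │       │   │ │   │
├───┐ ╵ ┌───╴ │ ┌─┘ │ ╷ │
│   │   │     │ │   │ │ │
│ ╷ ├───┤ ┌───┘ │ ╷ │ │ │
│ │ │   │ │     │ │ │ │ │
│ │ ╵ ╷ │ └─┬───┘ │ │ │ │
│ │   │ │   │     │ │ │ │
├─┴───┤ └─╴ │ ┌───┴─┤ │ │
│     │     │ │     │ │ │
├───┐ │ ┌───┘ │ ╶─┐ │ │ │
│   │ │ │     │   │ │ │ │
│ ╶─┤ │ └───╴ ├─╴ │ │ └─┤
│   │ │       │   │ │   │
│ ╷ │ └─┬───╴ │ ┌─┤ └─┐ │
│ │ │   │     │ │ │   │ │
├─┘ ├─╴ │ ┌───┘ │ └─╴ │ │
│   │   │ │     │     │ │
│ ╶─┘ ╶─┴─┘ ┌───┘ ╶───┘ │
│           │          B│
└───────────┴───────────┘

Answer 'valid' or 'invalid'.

Checking path validity:
Result: Invalid move at step 3: cannot move from (1, 1) to (0, 0).

invalid

Correct solution:

┌─┬─────────┬───────────┐
│A│↱ → ↓    │↱ → → → → ↓│
│ ╵ ┌─┐ ╶───┘ ┌─┬─────┐ │
│↳ ↑│ │↳ → → ↑│ │     │↓│
│ ╶─┘ ├───────┤ ╵ ╷ ┌─┘ │
│     │       │   │ │↓ ↲│
├───┐ ╵ ┌───╴ │ ┌─┘ │ ╷ │
│   │   │     │ │   │↓│ │
│ ╷ ├───┤ ┌───┘ │ ╷ │ │ │
│ │ │   │ │     │ │ │↓│ │
│ │ ╵ ╷ │ └─┬───┘ │ │ │ │
│ │   │ │   │     │ │↓│ │
├─┴───┤ └─╴ │ ┌───┴─┤ │ │
│     │     │ │     │↓│ │
├───┐ │ ┌───┘ │ ╶─┐ │ │ │
│   │ │ │     │   │ │↓│ │
│ ╶─┤ │ └───╴ ├─╴ │ │ └─┤
│   │ │       │   │ │↳ ↓│
│ ╷ │ └─┬───╴ │ ┌─┤ └─┐ │
│ │ │   │     │ │ │   │↓│
├─┘ ├─╴ │ ┌───┘ │ └─╴ │ │
│   │   │ │     │     │↓│
│ ╶─┘ ╶─┴─┘ ┌───┘ ╶───┘ │
│           │          B│
└───────────┴───────────┘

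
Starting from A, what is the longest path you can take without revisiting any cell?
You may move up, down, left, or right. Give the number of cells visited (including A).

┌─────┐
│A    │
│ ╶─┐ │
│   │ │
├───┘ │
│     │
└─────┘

Finding longest simple path using DFS:
Start: (0, 0)
Longest path visits 7 cells
Path: A → right → right → down → down → left → left

Solution:

┌─────┐
│A → ↓│
│ ╶─┐ │
│   │↓│
├───┘ │
│B ← ↲│
└─────┘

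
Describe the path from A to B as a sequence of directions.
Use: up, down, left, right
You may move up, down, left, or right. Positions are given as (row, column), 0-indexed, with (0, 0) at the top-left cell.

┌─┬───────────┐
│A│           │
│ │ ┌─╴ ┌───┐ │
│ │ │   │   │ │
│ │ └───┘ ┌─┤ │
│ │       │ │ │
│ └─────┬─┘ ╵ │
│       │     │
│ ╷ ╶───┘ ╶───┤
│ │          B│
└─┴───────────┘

Finding the path and converting it to directions:
Path through cells: (0,0) → (1,0) → (2,0) → (3,0) → (3,1) → (4,1) → (4,2) → (4,3) → (4,4) → (4,5) → (4,6)
Directions: down, down, down, right, down, right, right, right, right, right

Solution:

┌─┬───────────┐
│A│           │
│ │ ┌─╴ ┌───┐ │
│↓│ │   │   │ │
│ │ └───┘ ┌─┤ │
│↓│       │ │ │
│ └─────┬─┘ ╵ │
│↳ ↓    │     │
│ ╷ ╶───┘ ╶───┤
│ │↳ → → → → B│
└─┴───────────┘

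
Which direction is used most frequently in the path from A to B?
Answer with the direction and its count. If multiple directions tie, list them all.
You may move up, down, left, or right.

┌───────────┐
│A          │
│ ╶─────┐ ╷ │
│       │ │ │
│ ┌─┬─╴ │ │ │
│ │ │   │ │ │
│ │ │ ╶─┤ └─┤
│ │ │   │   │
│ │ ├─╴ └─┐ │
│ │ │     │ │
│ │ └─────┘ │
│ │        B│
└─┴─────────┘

Directions: right, right, right, right, down, down, down, right, down, down
Counts: {'right': 5, 'down': 5}
Most common: down and right (tied at 5 times each)

Solution:

┌───────────┐
│A → → → ↓  │
│ ╶─────┐ ╷ │
│       │↓│ │
│ ┌─┬─╴ │ │ │
│ │ │   │↓│ │
│ │ │ ╶─┤ └─┤
│ │ │   │↳ ↓│
│ │ ├─╴ └─┐ │
│ │ │     │↓│
│ │ └─────┘ │
│ │        B│
└─┴─────────┘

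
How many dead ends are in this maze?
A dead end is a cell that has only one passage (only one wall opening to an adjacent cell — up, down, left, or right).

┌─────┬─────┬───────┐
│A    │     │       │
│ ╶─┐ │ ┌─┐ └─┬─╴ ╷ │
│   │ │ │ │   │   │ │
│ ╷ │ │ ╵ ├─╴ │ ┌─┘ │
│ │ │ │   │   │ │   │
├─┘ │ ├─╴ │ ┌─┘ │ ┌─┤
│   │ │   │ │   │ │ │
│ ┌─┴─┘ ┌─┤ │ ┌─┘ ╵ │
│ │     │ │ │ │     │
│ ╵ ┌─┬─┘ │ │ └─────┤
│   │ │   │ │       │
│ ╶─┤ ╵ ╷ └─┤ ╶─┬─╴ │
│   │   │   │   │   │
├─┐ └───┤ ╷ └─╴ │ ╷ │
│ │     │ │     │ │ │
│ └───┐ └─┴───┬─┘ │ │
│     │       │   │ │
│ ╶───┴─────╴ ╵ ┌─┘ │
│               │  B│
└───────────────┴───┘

Checking each cell for number of passages:

Dead ends found at positions:
  (0, 6)
  (1, 4)
  (2, 0)
  (3, 2)
  (3, 9)
  (4, 4)
  (4, 7)
  (5, 2)
  (5, 5)
  (7, 0)
  (7, 4)
  (8, 2)
  (9, 8)
Total dead ends: 13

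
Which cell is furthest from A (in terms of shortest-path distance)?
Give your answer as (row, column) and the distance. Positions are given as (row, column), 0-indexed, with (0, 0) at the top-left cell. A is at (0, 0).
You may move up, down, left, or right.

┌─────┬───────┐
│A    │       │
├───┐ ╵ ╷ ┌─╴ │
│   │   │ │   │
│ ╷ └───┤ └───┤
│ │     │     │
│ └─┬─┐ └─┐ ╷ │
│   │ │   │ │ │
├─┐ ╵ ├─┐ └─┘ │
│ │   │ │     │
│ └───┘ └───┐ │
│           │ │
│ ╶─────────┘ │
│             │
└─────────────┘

Computing BFS distances from A to all cells:
Furthest cell: (3, 2)
Distance: 27 steps

Path from A to the furthest cell:

┌─────┬───────┐
│A → ↓│↱ ↓    │
├───┐ ╵ ╷ ┌─╴ │
│↓ ↰│↳ ↑│↓│   │
│ ╷ └───┤ └───┤
│↓│↑ ← ↰│↳ → ↓│
│ └─┬─┐ └─┐ ╷ │
│↳ ↓│B│↑ ↰│ │↓│
├─┐ ╵ ├─┐ └─┘ │
│ │↳ ↑│ │↑ ← ↲│
│ └───┘ └───┐ │
│           │ │
│ ╶─────────┘ │
│             │
└─────────────┘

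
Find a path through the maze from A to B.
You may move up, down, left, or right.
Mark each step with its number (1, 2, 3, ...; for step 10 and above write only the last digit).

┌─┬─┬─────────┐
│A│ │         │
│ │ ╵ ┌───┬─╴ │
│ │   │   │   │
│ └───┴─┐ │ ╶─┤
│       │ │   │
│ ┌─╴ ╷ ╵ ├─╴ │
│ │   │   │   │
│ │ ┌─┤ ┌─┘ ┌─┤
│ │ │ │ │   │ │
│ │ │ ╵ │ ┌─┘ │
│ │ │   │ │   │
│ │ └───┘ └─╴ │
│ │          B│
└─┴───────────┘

Finding the shortest path through the maze:
Path length: 14 steps
Directions: down → down → right → right → down → left → down → down → down → right → right → right → right → right

Solution:

┌─┬─┬─────────┐
│A│ │         │
│ │ ╵ ┌───┬─╴ │
│1│   │   │   │
│ └───┴─┐ │ ╶─┤
│2 3 4  │ │   │
│ ┌─╴ ╷ ╵ ├─╴ │
│ │6 5│   │   │
│ │ ┌─┤ ┌─┘ ┌─┤
│ │7│ │ │   │ │
│ │ │ ╵ │ ┌─┘ │
│ │8│   │ │   │
│ │ └───┘ └─╴ │
│ │9 0 1 2 3 B│
└─┴───────────┘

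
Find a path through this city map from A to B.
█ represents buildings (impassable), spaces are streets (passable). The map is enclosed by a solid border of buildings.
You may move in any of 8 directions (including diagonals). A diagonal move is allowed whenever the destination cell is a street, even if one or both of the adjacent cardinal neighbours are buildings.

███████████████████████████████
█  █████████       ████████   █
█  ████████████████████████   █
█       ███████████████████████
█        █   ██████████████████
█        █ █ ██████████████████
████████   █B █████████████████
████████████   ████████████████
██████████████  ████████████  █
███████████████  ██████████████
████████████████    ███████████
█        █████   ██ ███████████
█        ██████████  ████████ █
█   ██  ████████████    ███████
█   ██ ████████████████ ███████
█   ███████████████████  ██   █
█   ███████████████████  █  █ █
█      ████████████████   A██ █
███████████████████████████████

Finding the shortest path from A to B:
Movement: 8-directional
Path length: 15 steps
Directions: left → up-left → up → up-left → up-left → left → up-left → up-left → up-left → left → left → up-left → up-left → up-left → up-left

Solution:

███████████████████████████████
█  █████████       ████████   █
█  ████████████████████████   █
█       ███████████████████████
█        █   ██████████████████
█        █ █ ██████████████████
████████   █B █████████████████
████████████ ↖ ████████████████
██████████████↖ ████████████  █
███████████████↖ ██████████████
████████████████↖←← ███████████
█        █████   ██↖███████████
█        ██████████ ↖████████ █
█   ██  ████████████ ↖← ███████
█   ██ ████████████████↖███████
█   ███████████████████ ↖██   █
█   ███████████████████ ↑█  █ █
█      ████████████████  ↖A██ █
███████████████████████████████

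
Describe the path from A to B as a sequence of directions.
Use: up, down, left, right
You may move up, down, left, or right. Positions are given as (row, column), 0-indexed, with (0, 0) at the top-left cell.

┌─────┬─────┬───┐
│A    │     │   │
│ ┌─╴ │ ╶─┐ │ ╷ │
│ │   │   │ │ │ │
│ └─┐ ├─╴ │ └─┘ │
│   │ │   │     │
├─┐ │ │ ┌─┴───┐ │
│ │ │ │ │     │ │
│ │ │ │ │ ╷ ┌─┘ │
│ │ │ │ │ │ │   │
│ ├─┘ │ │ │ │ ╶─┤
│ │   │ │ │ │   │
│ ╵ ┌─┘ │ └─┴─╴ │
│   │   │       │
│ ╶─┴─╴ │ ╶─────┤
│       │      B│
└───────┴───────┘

Finding the path and converting it to directions:
Path through cells: (0,0) → (0,1) → (0,2) → (1,2) → (2,2) → (3,2) → (4,2) → (5,2) → (5,1) → (6,1) → (6,0) → (7,0) → (7,1) → (7,2) → (7,3) → (6,3) → (5,3) → (4,3) → (3,3) → (2,3) → (2,4) → (1,4) → (1,3) → (0,3) → (0,4) → (0,5) → (1,5) → (2,5) → (2,6) → (2,7) → (3,7) → (4,7) → (4,6) → (5,6) → (5,7) → (6,7) → (6,6) → (6,5) → (6,4) → (7,4) → (7,5) → (7,6) → (7,7)
Directions: right, right, down, down, down, down, down, left, down, left, down, right, right, right, up, up, up, up, up, right, up, left, up, right, right, down, down, right, right, down, down, left, down, right, down, left, left, left, down, right, right, right

Solution:

┌─────┬─────┬───┐
│A → ↓│↱ → ↓│   │
│ ┌─╴ │ ╶─┐ │ ╷ │
│ │  ↓│↑ ↰│↓│ │ │
│ └─┐ ├─╴ │ └─┘ │
│   │↓│↱ ↑│↳ → ↓│
├─┐ │ │ ┌─┴───┐ │
│ │ │↓│↑│     │↓│
│ │ │ │ │ ╷ ┌─┘ │
│ │ │↓│↑│ │ │↓ ↲│
│ ├─┘ │ │ │ │ ╶─┤
│ │↓ ↲│↑│ │ │↳ ↓│
│ ╵ ┌─┘ │ └─┴─╴ │
│↓ ↲│  ↑│↓ ← ← ↲│
│ ╶─┴─╴ │ ╶─────┤
│↳ → → ↑│↳ → → B│
└───────┴───────┘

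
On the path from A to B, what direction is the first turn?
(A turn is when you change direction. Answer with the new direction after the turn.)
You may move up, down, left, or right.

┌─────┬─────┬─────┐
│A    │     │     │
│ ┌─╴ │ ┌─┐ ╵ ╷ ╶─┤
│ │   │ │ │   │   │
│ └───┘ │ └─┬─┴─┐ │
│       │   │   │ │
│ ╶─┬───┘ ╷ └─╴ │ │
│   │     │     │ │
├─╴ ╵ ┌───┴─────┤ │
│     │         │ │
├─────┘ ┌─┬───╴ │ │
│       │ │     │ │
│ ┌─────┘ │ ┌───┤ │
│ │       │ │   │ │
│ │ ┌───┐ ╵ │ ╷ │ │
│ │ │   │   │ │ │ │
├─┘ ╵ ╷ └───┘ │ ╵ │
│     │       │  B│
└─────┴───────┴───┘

Directions: down, down, right, right, right, up, up, right, right, down, right, up, right, down, right, down, down, down, down, down, down, down
First turn direction: right

Solution:

┌─────┬─────┬─────┐
│A    │↱ → ↓│↱ ↓  │
│ ┌─╴ │ ┌─┐ ╵ ╷ ╶─┤
│↓│   │↑│ │↳ ↑│↳ ↓│
│ └───┘ │ └─┬─┴─┐ │
│↳ → → ↑│   │   │↓│
│ ╶─┬───┘ ╷ └─╴ │ │
│   │     │     │↓│
├─╴ ╵ ┌───┴─────┤ │
│     │         │↓│
├─────┘ ┌─┬───╴ │ │
│       │ │     │↓│
│ ┌─────┘ │ ┌───┤ │
│ │       │ │   │↓│
│ │ ┌───┐ ╵ │ ╷ │ │
│ │ │   │   │ │ │↓│
├─┘ ╵ ╷ └───┘ │ ╵ │
│     │       │  B│
└─────┴───────┴───┘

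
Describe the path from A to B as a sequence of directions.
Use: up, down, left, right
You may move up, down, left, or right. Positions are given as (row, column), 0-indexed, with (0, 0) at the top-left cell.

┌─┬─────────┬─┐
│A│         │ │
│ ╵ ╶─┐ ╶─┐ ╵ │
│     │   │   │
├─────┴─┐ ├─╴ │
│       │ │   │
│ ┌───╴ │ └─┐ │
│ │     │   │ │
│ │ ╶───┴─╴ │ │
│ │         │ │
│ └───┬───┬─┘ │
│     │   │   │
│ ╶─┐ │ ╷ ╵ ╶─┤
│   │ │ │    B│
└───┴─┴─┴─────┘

Finding the path and converting it to directions:
Path through cells: (0,0) → (1,0) → (1,1) → (0,1) → (0,2) → (0,3) → (0,4) → (0,5) → (1,5) → (1,6) → (2,6) → (3,6) → (4,6) → (5,6) → (5,5) → (6,5) → (6,6)
Directions: down, right, up, right, right, right, right, down, right, down, down, down, down, left, down, right

Solution:

┌─┬─────────┬─┐
│A│↱ → → → ↓│ │
│ ╵ ╶─┐ ╶─┐ ╵ │
│↳ ↑  │   │↳ ↓│
├─────┴─┐ ├─╴ │
│       │ │  ↓│
│ ┌───╴ │ └─┐ │
│ │     │   │↓│
│ │ ╶───┴─╴ │ │
│ │         │↓│
│ └───┬───┬─┘ │
│     │   │↓ ↲│
│ ╶─┐ │ ╷ ╵ ╶─┤
│   │ │ │  ↳ B│
└───┴─┴─┴─────┘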